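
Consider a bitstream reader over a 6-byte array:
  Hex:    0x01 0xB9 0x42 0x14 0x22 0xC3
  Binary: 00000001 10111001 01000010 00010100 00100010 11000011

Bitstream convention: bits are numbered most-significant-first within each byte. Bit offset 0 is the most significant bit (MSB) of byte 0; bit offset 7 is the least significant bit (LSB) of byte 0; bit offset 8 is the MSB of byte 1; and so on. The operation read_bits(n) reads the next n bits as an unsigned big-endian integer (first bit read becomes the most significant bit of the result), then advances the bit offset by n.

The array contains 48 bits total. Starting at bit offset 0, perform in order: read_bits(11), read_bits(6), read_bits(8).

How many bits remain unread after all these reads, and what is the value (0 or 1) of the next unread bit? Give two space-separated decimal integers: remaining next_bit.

Read 1: bits[0:11] width=11 -> value=13 (bin 00000001101); offset now 11 = byte 1 bit 3; 37 bits remain
Read 2: bits[11:17] width=6 -> value=50 (bin 110010); offset now 17 = byte 2 bit 1; 31 bits remain
Read 3: bits[17:25] width=8 -> value=132 (bin 10000100); offset now 25 = byte 3 bit 1; 23 bits remain

Answer: 23 0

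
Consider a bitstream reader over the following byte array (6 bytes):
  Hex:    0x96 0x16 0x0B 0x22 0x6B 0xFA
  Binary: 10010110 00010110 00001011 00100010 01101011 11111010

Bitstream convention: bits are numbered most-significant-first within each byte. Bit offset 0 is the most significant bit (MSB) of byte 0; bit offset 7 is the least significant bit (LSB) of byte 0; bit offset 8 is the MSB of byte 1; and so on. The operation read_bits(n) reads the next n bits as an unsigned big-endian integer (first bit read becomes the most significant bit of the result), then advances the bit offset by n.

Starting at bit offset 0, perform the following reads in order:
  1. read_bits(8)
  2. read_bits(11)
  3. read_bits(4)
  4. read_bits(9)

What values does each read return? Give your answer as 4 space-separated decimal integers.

Read 1: bits[0:8] width=8 -> value=150 (bin 10010110); offset now 8 = byte 1 bit 0; 40 bits remain
Read 2: bits[8:19] width=11 -> value=176 (bin 00010110000); offset now 19 = byte 2 bit 3; 29 bits remain
Read 3: bits[19:23] width=4 -> value=5 (bin 0101); offset now 23 = byte 2 bit 7; 25 bits remain
Read 4: bits[23:32] width=9 -> value=290 (bin 100100010); offset now 32 = byte 4 bit 0; 16 bits remain

Answer: 150 176 5 290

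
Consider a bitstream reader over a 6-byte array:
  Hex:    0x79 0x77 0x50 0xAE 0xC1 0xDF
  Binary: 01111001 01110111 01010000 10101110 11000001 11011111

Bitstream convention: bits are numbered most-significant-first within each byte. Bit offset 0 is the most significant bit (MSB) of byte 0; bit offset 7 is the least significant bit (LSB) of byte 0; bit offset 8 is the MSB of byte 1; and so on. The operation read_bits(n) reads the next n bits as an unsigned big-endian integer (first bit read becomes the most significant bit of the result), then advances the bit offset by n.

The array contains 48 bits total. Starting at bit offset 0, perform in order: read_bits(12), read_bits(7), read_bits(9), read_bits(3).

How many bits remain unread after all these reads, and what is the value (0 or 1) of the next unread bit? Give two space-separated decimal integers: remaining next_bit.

Answer: 17 0

Derivation:
Read 1: bits[0:12] width=12 -> value=1943 (bin 011110010111); offset now 12 = byte 1 bit 4; 36 bits remain
Read 2: bits[12:19] width=7 -> value=58 (bin 0111010); offset now 19 = byte 2 bit 3; 29 bits remain
Read 3: bits[19:28] width=9 -> value=266 (bin 100001010); offset now 28 = byte 3 bit 4; 20 bits remain
Read 4: bits[28:31] width=3 -> value=7 (bin 111); offset now 31 = byte 3 bit 7; 17 bits remain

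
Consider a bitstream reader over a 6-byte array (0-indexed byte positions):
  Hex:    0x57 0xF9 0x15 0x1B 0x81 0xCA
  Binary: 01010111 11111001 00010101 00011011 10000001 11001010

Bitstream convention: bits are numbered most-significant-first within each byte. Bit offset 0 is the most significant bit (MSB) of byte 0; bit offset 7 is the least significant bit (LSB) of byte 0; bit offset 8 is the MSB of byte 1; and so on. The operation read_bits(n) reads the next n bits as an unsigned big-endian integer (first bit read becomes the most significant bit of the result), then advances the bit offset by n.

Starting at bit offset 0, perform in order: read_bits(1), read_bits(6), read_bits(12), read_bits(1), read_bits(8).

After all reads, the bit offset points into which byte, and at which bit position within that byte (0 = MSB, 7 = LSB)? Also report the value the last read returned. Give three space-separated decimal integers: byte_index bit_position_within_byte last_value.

Read 1: bits[0:1] width=1 -> value=0 (bin 0); offset now 1 = byte 0 bit 1; 47 bits remain
Read 2: bits[1:7] width=6 -> value=43 (bin 101011); offset now 7 = byte 0 bit 7; 41 bits remain
Read 3: bits[7:19] width=12 -> value=4040 (bin 111111001000); offset now 19 = byte 2 bit 3; 29 bits remain
Read 4: bits[19:20] width=1 -> value=1 (bin 1); offset now 20 = byte 2 bit 4; 28 bits remain
Read 5: bits[20:28] width=8 -> value=81 (bin 01010001); offset now 28 = byte 3 bit 4; 20 bits remain

Answer: 3 4 81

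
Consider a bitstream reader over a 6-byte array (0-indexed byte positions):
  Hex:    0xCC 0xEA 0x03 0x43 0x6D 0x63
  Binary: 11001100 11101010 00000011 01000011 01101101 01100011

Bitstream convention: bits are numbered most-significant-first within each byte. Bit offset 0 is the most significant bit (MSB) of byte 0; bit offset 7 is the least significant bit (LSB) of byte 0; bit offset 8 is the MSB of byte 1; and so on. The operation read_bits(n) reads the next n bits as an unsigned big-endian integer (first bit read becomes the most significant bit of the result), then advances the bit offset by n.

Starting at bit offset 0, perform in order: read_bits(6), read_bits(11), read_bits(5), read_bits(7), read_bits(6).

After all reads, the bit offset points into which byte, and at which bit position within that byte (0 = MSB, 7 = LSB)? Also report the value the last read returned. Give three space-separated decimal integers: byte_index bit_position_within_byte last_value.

Read 1: bits[0:6] width=6 -> value=51 (bin 110011); offset now 6 = byte 0 bit 6; 42 bits remain
Read 2: bits[6:17] width=11 -> value=468 (bin 00111010100); offset now 17 = byte 2 bit 1; 31 bits remain
Read 3: bits[17:22] width=5 -> value=0 (bin 00000); offset now 22 = byte 2 bit 6; 26 bits remain
Read 4: bits[22:29] width=7 -> value=104 (bin 1101000); offset now 29 = byte 3 bit 5; 19 bits remain
Read 5: bits[29:35] width=6 -> value=27 (bin 011011); offset now 35 = byte 4 bit 3; 13 bits remain

Answer: 4 3 27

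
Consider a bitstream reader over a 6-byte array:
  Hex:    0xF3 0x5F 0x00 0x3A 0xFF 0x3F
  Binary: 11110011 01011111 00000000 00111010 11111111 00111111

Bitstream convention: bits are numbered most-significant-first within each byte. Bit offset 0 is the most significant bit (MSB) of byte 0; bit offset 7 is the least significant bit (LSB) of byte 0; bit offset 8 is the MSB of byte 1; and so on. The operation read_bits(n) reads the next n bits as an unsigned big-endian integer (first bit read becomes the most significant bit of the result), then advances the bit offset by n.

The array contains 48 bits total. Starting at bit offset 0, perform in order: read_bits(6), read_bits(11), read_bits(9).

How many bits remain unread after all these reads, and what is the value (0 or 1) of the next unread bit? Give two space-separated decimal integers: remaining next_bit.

Read 1: bits[0:6] width=6 -> value=60 (bin 111100); offset now 6 = byte 0 bit 6; 42 bits remain
Read 2: bits[6:17] width=11 -> value=1726 (bin 11010111110); offset now 17 = byte 2 bit 1; 31 bits remain
Read 3: bits[17:26] width=9 -> value=0 (bin 000000000); offset now 26 = byte 3 bit 2; 22 bits remain

Answer: 22 1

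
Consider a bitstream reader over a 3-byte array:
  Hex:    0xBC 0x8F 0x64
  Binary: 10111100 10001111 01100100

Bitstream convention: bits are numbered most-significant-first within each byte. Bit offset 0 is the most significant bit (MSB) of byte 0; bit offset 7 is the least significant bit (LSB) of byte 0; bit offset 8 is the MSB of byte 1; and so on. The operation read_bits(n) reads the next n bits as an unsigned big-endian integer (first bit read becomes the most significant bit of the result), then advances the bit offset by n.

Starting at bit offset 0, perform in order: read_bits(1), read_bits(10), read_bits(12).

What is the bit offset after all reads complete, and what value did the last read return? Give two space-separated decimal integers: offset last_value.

Read 1: bits[0:1] width=1 -> value=1 (bin 1); offset now 1 = byte 0 bit 1; 23 bits remain
Read 2: bits[1:11] width=10 -> value=484 (bin 0111100100); offset now 11 = byte 1 bit 3; 13 bits remain
Read 3: bits[11:23] width=12 -> value=1970 (bin 011110110010); offset now 23 = byte 2 bit 7; 1 bits remain

Answer: 23 1970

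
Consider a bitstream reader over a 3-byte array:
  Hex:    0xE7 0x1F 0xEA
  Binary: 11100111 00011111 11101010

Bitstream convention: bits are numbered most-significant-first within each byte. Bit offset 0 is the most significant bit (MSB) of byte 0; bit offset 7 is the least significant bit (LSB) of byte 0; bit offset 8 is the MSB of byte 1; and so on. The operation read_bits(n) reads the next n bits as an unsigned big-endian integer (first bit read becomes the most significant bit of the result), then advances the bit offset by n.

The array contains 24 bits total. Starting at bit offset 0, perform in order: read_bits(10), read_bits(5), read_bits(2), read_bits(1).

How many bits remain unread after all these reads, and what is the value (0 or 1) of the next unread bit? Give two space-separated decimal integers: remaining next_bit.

Read 1: bits[0:10] width=10 -> value=924 (bin 1110011100); offset now 10 = byte 1 bit 2; 14 bits remain
Read 2: bits[10:15] width=5 -> value=15 (bin 01111); offset now 15 = byte 1 bit 7; 9 bits remain
Read 3: bits[15:17] width=2 -> value=3 (bin 11); offset now 17 = byte 2 bit 1; 7 bits remain
Read 4: bits[17:18] width=1 -> value=1 (bin 1); offset now 18 = byte 2 bit 2; 6 bits remain

Answer: 6 1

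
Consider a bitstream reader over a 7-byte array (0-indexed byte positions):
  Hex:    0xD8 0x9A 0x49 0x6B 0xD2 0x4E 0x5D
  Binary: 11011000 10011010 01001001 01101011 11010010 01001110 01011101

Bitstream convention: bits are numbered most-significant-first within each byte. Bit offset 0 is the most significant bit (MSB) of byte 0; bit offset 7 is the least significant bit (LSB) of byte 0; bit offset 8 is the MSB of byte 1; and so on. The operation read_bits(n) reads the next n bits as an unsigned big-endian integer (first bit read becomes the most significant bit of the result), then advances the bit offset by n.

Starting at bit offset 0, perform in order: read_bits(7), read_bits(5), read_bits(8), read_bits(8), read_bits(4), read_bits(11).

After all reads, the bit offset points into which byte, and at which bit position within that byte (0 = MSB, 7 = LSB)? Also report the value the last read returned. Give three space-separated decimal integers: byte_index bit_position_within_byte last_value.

Answer: 5 3 1682

Derivation:
Read 1: bits[0:7] width=7 -> value=108 (bin 1101100); offset now 7 = byte 0 bit 7; 49 bits remain
Read 2: bits[7:12] width=5 -> value=9 (bin 01001); offset now 12 = byte 1 bit 4; 44 bits remain
Read 3: bits[12:20] width=8 -> value=164 (bin 10100100); offset now 20 = byte 2 bit 4; 36 bits remain
Read 4: bits[20:28] width=8 -> value=150 (bin 10010110); offset now 28 = byte 3 bit 4; 28 bits remain
Read 5: bits[28:32] width=4 -> value=11 (bin 1011); offset now 32 = byte 4 bit 0; 24 bits remain
Read 6: bits[32:43] width=11 -> value=1682 (bin 11010010010); offset now 43 = byte 5 bit 3; 13 bits remain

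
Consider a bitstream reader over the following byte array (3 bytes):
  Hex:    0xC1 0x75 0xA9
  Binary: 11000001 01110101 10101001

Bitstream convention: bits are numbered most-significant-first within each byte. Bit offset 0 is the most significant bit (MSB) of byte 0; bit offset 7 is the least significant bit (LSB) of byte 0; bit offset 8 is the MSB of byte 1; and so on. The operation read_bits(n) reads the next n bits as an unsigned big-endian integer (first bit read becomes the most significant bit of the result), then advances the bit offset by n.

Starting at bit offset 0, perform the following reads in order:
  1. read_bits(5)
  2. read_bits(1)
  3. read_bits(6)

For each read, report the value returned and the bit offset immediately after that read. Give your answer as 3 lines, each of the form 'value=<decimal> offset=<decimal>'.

Answer: value=24 offset=5
value=0 offset=6
value=23 offset=12

Derivation:
Read 1: bits[0:5] width=5 -> value=24 (bin 11000); offset now 5 = byte 0 bit 5; 19 bits remain
Read 2: bits[5:6] width=1 -> value=0 (bin 0); offset now 6 = byte 0 bit 6; 18 bits remain
Read 3: bits[6:12] width=6 -> value=23 (bin 010111); offset now 12 = byte 1 bit 4; 12 bits remain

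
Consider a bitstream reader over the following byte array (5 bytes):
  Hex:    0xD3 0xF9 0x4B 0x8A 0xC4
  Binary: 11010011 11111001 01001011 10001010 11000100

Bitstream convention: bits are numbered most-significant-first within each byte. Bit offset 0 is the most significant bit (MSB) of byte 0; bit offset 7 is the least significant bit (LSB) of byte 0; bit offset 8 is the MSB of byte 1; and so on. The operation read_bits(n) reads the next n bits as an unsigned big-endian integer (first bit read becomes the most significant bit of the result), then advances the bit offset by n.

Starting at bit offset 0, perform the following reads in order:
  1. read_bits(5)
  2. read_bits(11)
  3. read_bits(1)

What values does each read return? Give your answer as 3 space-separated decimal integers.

Read 1: bits[0:5] width=5 -> value=26 (bin 11010); offset now 5 = byte 0 bit 5; 35 bits remain
Read 2: bits[5:16] width=11 -> value=1017 (bin 01111111001); offset now 16 = byte 2 bit 0; 24 bits remain
Read 3: bits[16:17] width=1 -> value=0 (bin 0); offset now 17 = byte 2 bit 1; 23 bits remain

Answer: 26 1017 0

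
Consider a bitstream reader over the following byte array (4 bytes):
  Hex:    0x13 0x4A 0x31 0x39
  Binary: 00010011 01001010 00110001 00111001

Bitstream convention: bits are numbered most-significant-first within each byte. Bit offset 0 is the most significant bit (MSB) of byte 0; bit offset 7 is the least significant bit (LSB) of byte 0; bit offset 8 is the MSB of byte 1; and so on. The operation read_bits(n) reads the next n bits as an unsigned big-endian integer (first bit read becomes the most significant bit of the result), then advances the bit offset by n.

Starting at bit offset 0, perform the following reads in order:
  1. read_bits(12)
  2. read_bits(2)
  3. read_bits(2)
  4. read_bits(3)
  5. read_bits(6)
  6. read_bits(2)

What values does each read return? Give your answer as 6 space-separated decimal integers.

Answer: 308 2 2 1 34 1

Derivation:
Read 1: bits[0:12] width=12 -> value=308 (bin 000100110100); offset now 12 = byte 1 bit 4; 20 bits remain
Read 2: bits[12:14] width=2 -> value=2 (bin 10); offset now 14 = byte 1 bit 6; 18 bits remain
Read 3: bits[14:16] width=2 -> value=2 (bin 10); offset now 16 = byte 2 bit 0; 16 bits remain
Read 4: bits[16:19] width=3 -> value=1 (bin 001); offset now 19 = byte 2 bit 3; 13 bits remain
Read 5: bits[19:25] width=6 -> value=34 (bin 100010); offset now 25 = byte 3 bit 1; 7 bits remain
Read 6: bits[25:27] width=2 -> value=1 (bin 01); offset now 27 = byte 3 bit 3; 5 bits remain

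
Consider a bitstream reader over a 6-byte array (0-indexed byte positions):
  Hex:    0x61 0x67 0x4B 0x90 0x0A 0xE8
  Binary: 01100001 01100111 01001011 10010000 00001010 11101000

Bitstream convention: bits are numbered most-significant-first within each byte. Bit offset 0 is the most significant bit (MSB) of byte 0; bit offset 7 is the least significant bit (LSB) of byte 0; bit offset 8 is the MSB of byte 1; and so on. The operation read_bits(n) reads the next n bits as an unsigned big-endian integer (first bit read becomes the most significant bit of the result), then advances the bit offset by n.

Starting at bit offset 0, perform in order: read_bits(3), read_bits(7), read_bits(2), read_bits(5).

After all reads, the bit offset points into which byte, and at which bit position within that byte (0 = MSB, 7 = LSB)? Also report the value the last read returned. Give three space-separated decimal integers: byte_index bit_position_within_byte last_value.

Answer: 2 1 14

Derivation:
Read 1: bits[0:3] width=3 -> value=3 (bin 011); offset now 3 = byte 0 bit 3; 45 bits remain
Read 2: bits[3:10] width=7 -> value=5 (bin 0000101); offset now 10 = byte 1 bit 2; 38 bits remain
Read 3: bits[10:12] width=2 -> value=2 (bin 10); offset now 12 = byte 1 bit 4; 36 bits remain
Read 4: bits[12:17] width=5 -> value=14 (bin 01110); offset now 17 = byte 2 bit 1; 31 bits remain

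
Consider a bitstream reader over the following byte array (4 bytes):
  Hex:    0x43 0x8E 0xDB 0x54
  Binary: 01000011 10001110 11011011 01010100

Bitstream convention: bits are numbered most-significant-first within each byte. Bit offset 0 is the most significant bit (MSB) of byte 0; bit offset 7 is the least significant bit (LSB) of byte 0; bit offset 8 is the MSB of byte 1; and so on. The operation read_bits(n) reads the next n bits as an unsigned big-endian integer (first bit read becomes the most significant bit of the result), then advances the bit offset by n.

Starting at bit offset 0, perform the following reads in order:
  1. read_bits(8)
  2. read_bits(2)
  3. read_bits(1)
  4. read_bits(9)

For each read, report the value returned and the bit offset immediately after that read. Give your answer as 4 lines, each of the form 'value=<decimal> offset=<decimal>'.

Read 1: bits[0:8] width=8 -> value=67 (bin 01000011); offset now 8 = byte 1 bit 0; 24 bits remain
Read 2: bits[8:10] width=2 -> value=2 (bin 10); offset now 10 = byte 1 bit 2; 22 bits remain
Read 3: bits[10:11] width=1 -> value=0 (bin 0); offset now 11 = byte 1 bit 3; 21 bits remain
Read 4: bits[11:20] width=9 -> value=237 (bin 011101101); offset now 20 = byte 2 bit 4; 12 bits remain

Answer: value=67 offset=8
value=2 offset=10
value=0 offset=11
value=237 offset=20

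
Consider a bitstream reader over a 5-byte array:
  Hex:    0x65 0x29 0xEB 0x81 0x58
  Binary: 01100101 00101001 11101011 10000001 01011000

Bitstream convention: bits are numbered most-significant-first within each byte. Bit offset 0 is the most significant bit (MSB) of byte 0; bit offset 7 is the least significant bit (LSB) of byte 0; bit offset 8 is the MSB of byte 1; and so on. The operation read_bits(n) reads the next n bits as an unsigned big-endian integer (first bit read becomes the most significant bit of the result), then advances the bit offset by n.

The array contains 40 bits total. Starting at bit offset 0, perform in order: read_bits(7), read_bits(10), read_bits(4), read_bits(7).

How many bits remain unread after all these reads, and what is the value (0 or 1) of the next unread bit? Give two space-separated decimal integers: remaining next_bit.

Answer: 12 0

Derivation:
Read 1: bits[0:7] width=7 -> value=50 (bin 0110010); offset now 7 = byte 0 bit 7; 33 bits remain
Read 2: bits[7:17] width=10 -> value=595 (bin 1001010011); offset now 17 = byte 2 bit 1; 23 bits remain
Read 3: bits[17:21] width=4 -> value=13 (bin 1101); offset now 21 = byte 2 bit 5; 19 bits remain
Read 4: bits[21:28] width=7 -> value=56 (bin 0111000); offset now 28 = byte 3 bit 4; 12 bits remain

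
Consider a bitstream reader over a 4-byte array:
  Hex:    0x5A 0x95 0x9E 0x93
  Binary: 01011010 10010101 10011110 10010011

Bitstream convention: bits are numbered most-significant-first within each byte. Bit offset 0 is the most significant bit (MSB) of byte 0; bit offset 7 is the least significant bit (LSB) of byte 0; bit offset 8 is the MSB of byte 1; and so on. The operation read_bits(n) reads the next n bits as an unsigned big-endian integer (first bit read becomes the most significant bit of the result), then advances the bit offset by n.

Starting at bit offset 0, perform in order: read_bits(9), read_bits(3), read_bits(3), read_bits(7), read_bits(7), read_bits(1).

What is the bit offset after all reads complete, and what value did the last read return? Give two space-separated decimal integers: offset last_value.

Answer: 30 0

Derivation:
Read 1: bits[0:9] width=9 -> value=181 (bin 010110101); offset now 9 = byte 1 bit 1; 23 bits remain
Read 2: bits[9:12] width=3 -> value=1 (bin 001); offset now 12 = byte 1 bit 4; 20 bits remain
Read 3: bits[12:15] width=3 -> value=2 (bin 010); offset now 15 = byte 1 bit 7; 17 bits remain
Read 4: bits[15:22] width=7 -> value=103 (bin 1100111); offset now 22 = byte 2 bit 6; 10 bits remain
Read 5: bits[22:29] width=7 -> value=82 (bin 1010010); offset now 29 = byte 3 bit 5; 3 bits remain
Read 6: bits[29:30] width=1 -> value=0 (bin 0); offset now 30 = byte 3 bit 6; 2 bits remain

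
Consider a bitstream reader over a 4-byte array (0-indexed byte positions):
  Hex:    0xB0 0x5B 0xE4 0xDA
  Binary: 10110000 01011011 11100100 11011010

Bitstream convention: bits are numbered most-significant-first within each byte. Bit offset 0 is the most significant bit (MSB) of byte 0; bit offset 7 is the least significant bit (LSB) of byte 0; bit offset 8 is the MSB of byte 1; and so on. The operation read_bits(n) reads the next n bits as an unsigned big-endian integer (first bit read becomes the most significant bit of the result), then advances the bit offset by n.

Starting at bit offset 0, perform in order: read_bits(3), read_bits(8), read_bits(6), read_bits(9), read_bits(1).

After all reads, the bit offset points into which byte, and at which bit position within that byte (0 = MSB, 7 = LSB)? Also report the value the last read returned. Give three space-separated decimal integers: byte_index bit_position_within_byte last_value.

Answer: 3 3 0

Derivation:
Read 1: bits[0:3] width=3 -> value=5 (bin 101); offset now 3 = byte 0 bit 3; 29 bits remain
Read 2: bits[3:11] width=8 -> value=130 (bin 10000010); offset now 11 = byte 1 bit 3; 21 bits remain
Read 3: bits[11:17] width=6 -> value=55 (bin 110111); offset now 17 = byte 2 bit 1; 15 bits remain
Read 4: bits[17:26] width=9 -> value=403 (bin 110010011); offset now 26 = byte 3 bit 2; 6 bits remain
Read 5: bits[26:27] width=1 -> value=0 (bin 0); offset now 27 = byte 3 bit 3; 5 bits remain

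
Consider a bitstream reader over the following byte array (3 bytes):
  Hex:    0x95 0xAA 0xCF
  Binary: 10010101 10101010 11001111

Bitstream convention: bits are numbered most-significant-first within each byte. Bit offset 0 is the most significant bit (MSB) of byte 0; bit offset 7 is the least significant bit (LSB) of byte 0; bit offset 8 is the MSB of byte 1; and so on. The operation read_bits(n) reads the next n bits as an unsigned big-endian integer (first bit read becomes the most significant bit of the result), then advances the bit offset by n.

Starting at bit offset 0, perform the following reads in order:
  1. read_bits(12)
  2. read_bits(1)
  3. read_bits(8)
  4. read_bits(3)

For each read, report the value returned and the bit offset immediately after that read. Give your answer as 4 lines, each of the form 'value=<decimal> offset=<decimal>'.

Answer: value=2394 offset=12
value=1 offset=13
value=89 offset=21
value=7 offset=24

Derivation:
Read 1: bits[0:12] width=12 -> value=2394 (bin 100101011010); offset now 12 = byte 1 bit 4; 12 bits remain
Read 2: bits[12:13] width=1 -> value=1 (bin 1); offset now 13 = byte 1 bit 5; 11 bits remain
Read 3: bits[13:21] width=8 -> value=89 (bin 01011001); offset now 21 = byte 2 bit 5; 3 bits remain
Read 4: bits[21:24] width=3 -> value=7 (bin 111); offset now 24 = byte 3 bit 0; 0 bits remain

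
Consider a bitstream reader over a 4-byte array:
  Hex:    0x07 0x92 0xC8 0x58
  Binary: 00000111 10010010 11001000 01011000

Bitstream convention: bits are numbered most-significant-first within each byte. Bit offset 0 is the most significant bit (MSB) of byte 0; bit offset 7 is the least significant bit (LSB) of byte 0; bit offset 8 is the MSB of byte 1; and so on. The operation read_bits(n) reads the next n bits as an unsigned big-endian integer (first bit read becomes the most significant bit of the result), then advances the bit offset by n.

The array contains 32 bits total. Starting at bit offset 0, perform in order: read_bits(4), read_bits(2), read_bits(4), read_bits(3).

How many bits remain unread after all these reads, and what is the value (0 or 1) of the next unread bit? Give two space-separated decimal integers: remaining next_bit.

Answer: 19 0

Derivation:
Read 1: bits[0:4] width=4 -> value=0 (bin 0000); offset now 4 = byte 0 bit 4; 28 bits remain
Read 2: bits[4:6] width=2 -> value=1 (bin 01); offset now 6 = byte 0 bit 6; 26 bits remain
Read 3: bits[6:10] width=4 -> value=14 (bin 1110); offset now 10 = byte 1 bit 2; 22 bits remain
Read 4: bits[10:13] width=3 -> value=2 (bin 010); offset now 13 = byte 1 bit 5; 19 bits remain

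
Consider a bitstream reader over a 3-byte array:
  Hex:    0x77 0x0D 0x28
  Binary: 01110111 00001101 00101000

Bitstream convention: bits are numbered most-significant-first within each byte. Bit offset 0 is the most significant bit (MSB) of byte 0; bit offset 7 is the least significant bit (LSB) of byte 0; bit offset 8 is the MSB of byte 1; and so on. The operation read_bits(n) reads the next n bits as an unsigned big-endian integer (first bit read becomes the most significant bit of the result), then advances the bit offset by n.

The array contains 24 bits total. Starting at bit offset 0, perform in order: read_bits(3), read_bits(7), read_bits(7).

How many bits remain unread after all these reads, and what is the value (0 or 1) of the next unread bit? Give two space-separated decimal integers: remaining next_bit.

Read 1: bits[0:3] width=3 -> value=3 (bin 011); offset now 3 = byte 0 bit 3; 21 bits remain
Read 2: bits[3:10] width=7 -> value=92 (bin 1011100); offset now 10 = byte 1 bit 2; 14 bits remain
Read 3: bits[10:17] width=7 -> value=26 (bin 0011010); offset now 17 = byte 2 bit 1; 7 bits remain

Answer: 7 0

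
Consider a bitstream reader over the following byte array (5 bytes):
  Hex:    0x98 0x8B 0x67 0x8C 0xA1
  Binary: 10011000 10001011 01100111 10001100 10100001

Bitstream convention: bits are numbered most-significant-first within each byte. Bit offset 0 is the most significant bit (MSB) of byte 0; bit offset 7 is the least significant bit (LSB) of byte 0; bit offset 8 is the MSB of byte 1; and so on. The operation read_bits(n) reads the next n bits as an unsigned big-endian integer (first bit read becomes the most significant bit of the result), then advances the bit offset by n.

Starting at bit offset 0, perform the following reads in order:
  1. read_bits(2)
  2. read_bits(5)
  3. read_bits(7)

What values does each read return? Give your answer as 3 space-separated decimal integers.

Read 1: bits[0:2] width=2 -> value=2 (bin 10); offset now 2 = byte 0 bit 2; 38 bits remain
Read 2: bits[2:7] width=5 -> value=12 (bin 01100); offset now 7 = byte 0 bit 7; 33 bits remain
Read 3: bits[7:14] width=7 -> value=34 (bin 0100010); offset now 14 = byte 1 bit 6; 26 bits remain

Answer: 2 12 34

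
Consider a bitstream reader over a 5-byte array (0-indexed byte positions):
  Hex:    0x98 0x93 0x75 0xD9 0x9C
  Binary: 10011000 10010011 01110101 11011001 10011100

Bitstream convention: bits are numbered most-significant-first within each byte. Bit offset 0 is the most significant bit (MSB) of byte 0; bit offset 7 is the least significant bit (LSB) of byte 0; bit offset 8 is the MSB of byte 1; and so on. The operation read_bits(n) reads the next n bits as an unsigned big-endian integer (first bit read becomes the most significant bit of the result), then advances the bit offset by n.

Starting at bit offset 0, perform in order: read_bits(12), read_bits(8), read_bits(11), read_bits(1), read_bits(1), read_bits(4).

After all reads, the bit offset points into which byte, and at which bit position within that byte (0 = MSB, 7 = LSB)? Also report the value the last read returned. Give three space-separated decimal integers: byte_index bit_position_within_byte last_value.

Answer: 4 5 3

Derivation:
Read 1: bits[0:12] width=12 -> value=2441 (bin 100110001001); offset now 12 = byte 1 bit 4; 28 bits remain
Read 2: bits[12:20] width=8 -> value=55 (bin 00110111); offset now 20 = byte 2 bit 4; 20 bits remain
Read 3: bits[20:31] width=11 -> value=748 (bin 01011101100); offset now 31 = byte 3 bit 7; 9 bits remain
Read 4: bits[31:32] width=1 -> value=1 (bin 1); offset now 32 = byte 4 bit 0; 8 bits remain
Read 5: bits[32:33] width=1 -> value=1 (bin 1); offset now 33 = byte 4 bit 1; 7 bits remain
Read 6: bits[33:37] width=4 -> value=3 (bin 0011); offset now 37 = byte 4 bit 5; 3 bits remain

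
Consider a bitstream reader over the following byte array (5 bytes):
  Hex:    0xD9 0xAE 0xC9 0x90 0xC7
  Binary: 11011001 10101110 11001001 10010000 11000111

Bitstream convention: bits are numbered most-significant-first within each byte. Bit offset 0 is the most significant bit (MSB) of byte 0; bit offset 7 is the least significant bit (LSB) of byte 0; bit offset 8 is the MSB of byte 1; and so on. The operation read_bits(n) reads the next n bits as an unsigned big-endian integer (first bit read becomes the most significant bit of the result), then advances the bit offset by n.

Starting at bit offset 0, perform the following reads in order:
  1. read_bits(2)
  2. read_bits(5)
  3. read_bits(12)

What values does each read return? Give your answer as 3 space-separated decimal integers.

Answer: 3 12 3446

Derivation:
Read 1: bits[0:2] width=2 -> value=3 (bin 11); offset now 2 = byte 0 bit 2; 38 bits remain
Read 2: bits[2:7] width=5 -> value=12 (bin 01100); offset now 7 = byte 0 bit 7; 33 bits remain
Read 3: bits[7:19] width=12 -> value=3446 (bin 110101110110); offset now 19 = byte 2 bit 3; 21 bits remain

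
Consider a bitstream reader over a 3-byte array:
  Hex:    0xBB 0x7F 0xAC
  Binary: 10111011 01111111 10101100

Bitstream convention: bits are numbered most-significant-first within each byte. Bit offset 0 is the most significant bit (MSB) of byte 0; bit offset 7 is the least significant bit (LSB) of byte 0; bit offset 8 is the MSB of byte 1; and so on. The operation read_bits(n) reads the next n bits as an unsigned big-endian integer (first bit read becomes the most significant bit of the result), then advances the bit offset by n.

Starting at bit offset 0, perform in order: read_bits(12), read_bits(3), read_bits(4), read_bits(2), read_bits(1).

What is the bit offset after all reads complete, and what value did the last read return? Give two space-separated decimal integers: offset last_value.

Read 1: bits[0:12] width=12 -> value=2999 (bin 101110110111); offset now 12 = byte 1 bit 4; 12 bits remain
Read 2: bits[12:15] width=3 -> value=7 (bin 111); offset now 15 = byte 1 bit 7; 9 bits remain
Read 3: bits[15:19] width=4 -> value=13 (bin 1101); offset now 19 = byte 2 bit 3; 5 bits remain
Read 4: bits[19:21] width=2 -> value=1 (bin 01); offset now 21 = byte 2 bit 5; 3 bits remain
Read 5: bits[21:22] width=1 -> value=1 (bin 1); offset now 22 = byte 2 bit 6; 2 bits remain

Answer: 22 1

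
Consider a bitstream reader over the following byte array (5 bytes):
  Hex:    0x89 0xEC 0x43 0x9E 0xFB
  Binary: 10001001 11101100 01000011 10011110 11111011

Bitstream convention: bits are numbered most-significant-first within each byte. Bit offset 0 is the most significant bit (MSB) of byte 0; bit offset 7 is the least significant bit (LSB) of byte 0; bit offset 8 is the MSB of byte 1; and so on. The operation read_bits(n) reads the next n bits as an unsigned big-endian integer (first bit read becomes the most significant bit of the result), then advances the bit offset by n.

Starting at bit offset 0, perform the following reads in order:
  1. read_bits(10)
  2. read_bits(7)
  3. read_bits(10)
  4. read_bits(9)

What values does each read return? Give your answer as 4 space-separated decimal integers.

Read 1: bits[0:10] width=10 -> value=551 (bin 1000100111); offset now 10 = byte 1 bit 2; 30 bits remain
Read 2: bits[10:17] width=7 -> value=88 (bin 1011000); offset now 17 = byte 2 bit 1; 23 bits remain
Read 3: bits[17:27] width=10 -> value=540 (bin 1000011100); offset now 27 = byte 3 bit 3; 13 bits remain
Read 4: bits[27:36] width=9 -> value=495 (bin 111101111); offset now 36 = byte 4 bit 4; 4 bits remain

Answer: 551 88 540 495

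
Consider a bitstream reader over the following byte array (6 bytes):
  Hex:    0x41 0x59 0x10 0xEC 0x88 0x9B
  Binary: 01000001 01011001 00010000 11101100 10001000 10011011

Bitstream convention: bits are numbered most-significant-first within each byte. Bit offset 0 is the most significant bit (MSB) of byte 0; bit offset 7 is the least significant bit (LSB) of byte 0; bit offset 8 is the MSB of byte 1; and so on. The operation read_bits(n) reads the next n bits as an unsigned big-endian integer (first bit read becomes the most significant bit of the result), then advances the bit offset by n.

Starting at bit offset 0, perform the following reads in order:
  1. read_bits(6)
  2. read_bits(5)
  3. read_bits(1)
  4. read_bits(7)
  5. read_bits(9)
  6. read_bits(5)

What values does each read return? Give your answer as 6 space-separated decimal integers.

Read 1: bits[0:6] width=6 -> value=16 (bin 010000); offset now 6 = byte 0 bit 6; 42 bits remain
Read 2: bits[6:11] width=5 -> value=10 (bin 01010); offset now 11 = byte 1 bit 3; 37 bits remain
Read 3: bits[11:12] width=1 -> value=1 (bin 1); offset now 12 = byte 1 bit 4; 36 bits remain
Read 4: bits[12:19] width=7 -> value=72 (bin 1001000); offset now 19 = byte 2 bit 3; 29 bits remain
Read 5: bits[19:28] width=9 -> value=270 (bin 100001110); offset now 28 = byte 3 bit 4; 20 bits remain
Read 6: bits[28:33] width=5 -> value=25 (bin 11001); offset now 33 = byte 4 bit 1; 15 bits remain

Answer: 16 10 1 72 270 25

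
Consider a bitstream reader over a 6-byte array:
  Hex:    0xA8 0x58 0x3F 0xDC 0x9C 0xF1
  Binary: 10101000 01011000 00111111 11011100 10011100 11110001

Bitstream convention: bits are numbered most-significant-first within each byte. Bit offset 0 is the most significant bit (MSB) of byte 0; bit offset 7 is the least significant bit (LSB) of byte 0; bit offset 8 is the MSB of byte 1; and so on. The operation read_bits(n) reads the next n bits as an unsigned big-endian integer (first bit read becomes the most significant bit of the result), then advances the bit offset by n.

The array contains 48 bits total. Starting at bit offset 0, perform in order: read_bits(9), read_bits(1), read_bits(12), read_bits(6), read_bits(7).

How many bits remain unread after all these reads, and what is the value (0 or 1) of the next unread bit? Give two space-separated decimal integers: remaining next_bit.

Read 1: bits[0:9] width=9 -> value=336 (bin 101010000); offset now 9 = byte 1 bit 1; 39 bits remain
Read 2: bits[9:10] width=1 -> value=1 (bin 1); offset now 10 = byte 1 bit 2; 38 bits remain
Read 3: bits[10:22] width=12 -> value=1551 (bin 011000001111); offset now 22 = byte 2 bit 6; 26 bits remain
Read 4: bits[22:28] width=6 -> value=61 (bin 111101); offset now 28 = byte 3 bit 4; 20 bits remain
Read 5: bits[28:35] width=7 -> value=100 (bin 1100100); offset now 35 = byte 4 bit 3; 13 bits remain

Answer: 13 1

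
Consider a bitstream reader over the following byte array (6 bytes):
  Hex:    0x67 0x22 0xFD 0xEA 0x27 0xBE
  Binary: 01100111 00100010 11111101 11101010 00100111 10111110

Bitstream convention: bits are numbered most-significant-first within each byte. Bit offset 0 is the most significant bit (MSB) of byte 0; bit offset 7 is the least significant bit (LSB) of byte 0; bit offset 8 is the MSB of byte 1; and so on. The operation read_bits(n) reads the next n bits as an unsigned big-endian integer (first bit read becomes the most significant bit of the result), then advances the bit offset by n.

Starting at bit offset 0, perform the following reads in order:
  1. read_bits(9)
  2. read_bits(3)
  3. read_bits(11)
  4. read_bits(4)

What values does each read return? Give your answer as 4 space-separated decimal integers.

Answer: 206 2 382 15

Derivation:
Read 1: bits[0:9] width=9 -> value=206 (bin 011001110); offset now 9 = byte 1 bit 1; 39 bits remain
Read 2: bits[9:12] width=3 -> value=2 (bin 010); offset now 12 = byte 1 bit 4; 36 bits remain
Read 3: bits[12:23] width=11 -> value=382 (bin 00101111110); offset now 23 = byte 2 bit 7; 25 bits remain
Read 4: bits[23:27] width=4 -> value=15 (bin 1111); offset now 27 = byte 3 bit 3; 21 bits remain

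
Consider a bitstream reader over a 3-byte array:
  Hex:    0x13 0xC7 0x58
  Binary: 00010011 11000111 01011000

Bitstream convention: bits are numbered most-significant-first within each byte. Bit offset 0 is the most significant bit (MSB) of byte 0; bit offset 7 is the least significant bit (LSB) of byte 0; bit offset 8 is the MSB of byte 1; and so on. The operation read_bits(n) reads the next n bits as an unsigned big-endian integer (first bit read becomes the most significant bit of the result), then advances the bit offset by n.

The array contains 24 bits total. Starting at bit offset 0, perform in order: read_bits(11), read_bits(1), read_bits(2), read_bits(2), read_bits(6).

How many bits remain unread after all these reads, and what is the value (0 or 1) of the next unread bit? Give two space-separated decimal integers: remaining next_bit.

Read 1: bits[0:11] width=11 -> value=158 (bin 00010011110); offset now 11 = byte 1 bit 3; 13 bits remain
Read 2: bits[11:12] width=1 -> value=0 (bin 0); offset now 12 = byte 1 bit 4; 12 bits remain
Read 3: bits[12:14] width=2 -> value=1 (bin 01); offset now 14 = byte 1 bit 6; 10 bits remain
Read 4: bits[14:16] width=2 -> value=3 (bin 11); offset now 16 = byte 2 bit 0; 8 bits remain
Read 5: bits[16:22] width=6 -> value=22 (bin 010110); offset now 22 = byte 2 bit 6; 2 bits remain

Answer: 2 0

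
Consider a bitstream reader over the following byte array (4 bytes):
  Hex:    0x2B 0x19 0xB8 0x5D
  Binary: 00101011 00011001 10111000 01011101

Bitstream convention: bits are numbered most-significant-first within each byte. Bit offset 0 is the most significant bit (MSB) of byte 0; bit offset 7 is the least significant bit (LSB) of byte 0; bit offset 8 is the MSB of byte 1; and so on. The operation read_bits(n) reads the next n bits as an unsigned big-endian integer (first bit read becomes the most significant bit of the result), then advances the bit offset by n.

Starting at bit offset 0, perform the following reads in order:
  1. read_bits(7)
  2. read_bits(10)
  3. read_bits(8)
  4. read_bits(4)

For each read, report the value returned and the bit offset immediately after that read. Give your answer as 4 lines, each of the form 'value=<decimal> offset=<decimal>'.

Answer: value=21 offset=7
value=563 offset=17
value=112 offset=25
value=11 offset=29

Derivation:
Read 1: bits[0:7] width=7 -> value=21 (bin 0010101); offset now 7 = byte 0 bit 7; 25 bits remain
Read 2: bits[7:17] width=10 -> value=563 (bin 1000110011); offset now 17 = byte 2 bit 1; 15 bits remain
Read 3: bits[17:25] width=8 -> value=112 (bin 01110000); offset now 25 = byte 3 bit 1; 7 bits remain
Read 4: bits[25:29] width=4 -> value=11 (bin 1011); offset now 29 = byte 3 bit 5; 3 bits remain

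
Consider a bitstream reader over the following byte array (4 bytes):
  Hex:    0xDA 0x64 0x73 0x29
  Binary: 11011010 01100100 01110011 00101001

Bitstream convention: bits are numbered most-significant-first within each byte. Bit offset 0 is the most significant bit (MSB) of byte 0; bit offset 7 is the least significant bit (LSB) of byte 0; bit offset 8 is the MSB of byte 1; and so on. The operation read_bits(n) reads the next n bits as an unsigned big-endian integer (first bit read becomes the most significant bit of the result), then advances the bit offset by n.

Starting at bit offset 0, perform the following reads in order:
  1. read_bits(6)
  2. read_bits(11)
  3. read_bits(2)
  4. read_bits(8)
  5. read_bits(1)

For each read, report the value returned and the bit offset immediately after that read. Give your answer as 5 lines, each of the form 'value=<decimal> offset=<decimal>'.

Answer: value=54 offset=6
value=1224 offset=17
value=3 offset=19
value=153 offset=27
value=0 offset=28

Derivation:
Read 1: bits[0:6] width=6 -> value=54 (bin 110110); offset now 6 = byte 0 bit 6; 26 bits remain
Read 2: bits[6:17] width=11 -> value=1224 (bin 10011001000); offset now 17 = byte 2 bit 1; 15 bits remain
Read 3: bits[17:19] width=2 -> value=3 (bin 11); offset now 19 = byte 2 bit 3; 13 bits remain
Read 4: bits[19:27] width=8 -> value=153 (bin 10011001); offset now 27 = byte 3 bit 3; 5 bits remain
Read 5: bits[27:28] width=1 -> value=0 (bin 0); offset now 28 = byte 3 bit 4; 4 bits remain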